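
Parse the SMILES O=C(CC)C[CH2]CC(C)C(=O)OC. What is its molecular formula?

Walk through each heavy atom and fill implicit hydrogens from standard valence (C 4, N 3, O 2, S 2, halogen 1):
  atom 1: O, bond orders sum to 2 (valence 2) → 0 H
  atom 2: C, bond orders sum to 4 (valence 4) → 0 H
  atom 3: C, bond orders sum to 2 (valence 4) → 2 H
  atom 4: C, bond orders sum to 1 (valence 4) → 3 H
  atom 5: C, bond orders sum to 2 (valence 4) → 2 H
  atom 6: C with explicit H count 2
  atom 7: C, bond orders sum to 2 (valence 4) → 2 H
  atom 8: C, bond orders sum to 3 (valence 4) → 1 H
  atom 9: C, bond orders sum to 1 (valence 4) → 3 H
  atom 10: C, bond orders sum to 4 (valence 4) → 0 H
  atom 11: O, bond orders sum to 2 (valence 2) → 0 H
  atom 12: O, bond orders sum to 2 (valence 2) → 0 H
  atom 13: C, bond orders sum to 1 (valence 4) → 3 H
Totals → C:10, H:18, O:3.

C10H18O3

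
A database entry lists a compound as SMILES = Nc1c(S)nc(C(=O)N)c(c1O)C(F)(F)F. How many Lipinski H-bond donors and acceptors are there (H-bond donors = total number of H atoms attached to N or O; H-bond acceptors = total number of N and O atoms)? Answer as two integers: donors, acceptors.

Donors: find every N or O and count the H atoms it carries.
  atom 1 (N): bond orders sum to 1 → 2 H
  atom 5 (N): bond orders sum to 3 → 0 H
  atom 8 (O): bond orders sum to 2 → 0 H
  atom 9 (N): bond orders sum to 1 → 2 H
  atom 12 (O): bond orders sum to 1 → 1 H
Lipinski HBD = 5.
Acceptors: N atoms = 3, O atoms = 2 → HBA = 5.

5, 5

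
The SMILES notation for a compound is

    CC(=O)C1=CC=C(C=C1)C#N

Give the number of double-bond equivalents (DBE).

Molecular formula: C9H7NO.
DoU = (2C + 2 + N − H − X) / 2, where X is the halogen count and O/S are ignored.
    = (2·9 + 2 + 1 − 7 − 0) / 2 = 14 / 2 = 7.

7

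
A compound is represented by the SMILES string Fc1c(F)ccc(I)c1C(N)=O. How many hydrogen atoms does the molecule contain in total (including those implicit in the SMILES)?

Walk through each heavy atom and fill implicit hydrogens from standard valence (C 4, N 3, O 2, S 2, halogen 1); for lowercase aromatic atoms, an aromatic c carries 1 H when it has two neighbours and 0 H with three, and aromatic n carries 0 H:
  atom 1: F (halogen, monovalent) → 0 H
  atom 2: aromatic c, 3 neighbours → 0 H
  atom 3: aromatic c, 3 neighbours → 0 H
  atom 4: F (halogen, monovalent) → 0 H
  atom 5: aromatic c, 2 neighbours → 1 H
  atom 6: aromatic c, 2 neighbours → 1 H
  atom 7: aromatic c, 3 neighbours → 0 H
  atom 8: I (halogen, monovalent) → 0 H
  atom 9: aromatic c, 3 neighbours → 0 H
  atom 10: C, bond orders sum to 4 (valence 4) → 0 H
  atom 11: N, bond orders sum to 1 (valence 3) → 2 H
  atom 12: O, bond orders sum to 2 (valence 2) → 0 H
Total hydrogens: 4.

4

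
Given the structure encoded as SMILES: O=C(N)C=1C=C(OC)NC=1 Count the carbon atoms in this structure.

6

Count every carbon token in the SMILES (each C, including those in ring-closure positions and inside branches).
Carbon count: 6.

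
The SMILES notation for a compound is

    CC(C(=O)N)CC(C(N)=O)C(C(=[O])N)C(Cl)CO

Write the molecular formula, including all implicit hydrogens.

C10H18ClN3O4

Walk through each heavy atom and fill implicit hydrogens from standard valence (C 4, N 3, O 2, S 2, halogen 1):
  atom 1: C, bond orders sum to 1 (valence 4) → 3 H
  atom 2: C, bond orders sum to 3 (valence 4) → 1 H
  atom 3: C, bond orders sum to 4 (valence 4) → 0 H
  atom 4: O, bond orders sum to 2 (valence 2) → 0 H
  atom 5: N, bond orders sum to 1 (valence 3) → 2 H
  atom 6: C, bond orders sum to 2 (valence 4) → 2 H
  atom 7: C, bond orders sum to 3 (valence 4) → 1 H
  atom 8: C, bond orders sum to 4 (valence 4) → 0 H
  atom 9: N, bond orders sum to 1 (valence 3) → 2 H
  atom 10: O, bond orders sum to 2 (valence 2) → 0 H
  atom 11: C, bond orders sum to 3 (valence 4) → 1 H
  atom 12: C, bond orders sum to 4 (valence 4) → 0 H
  atom 13: O with explicit H count 0
  atom 14: N, bond orders sum to 1 (valence 3) → 2 H
  atom 15: C, bond orders sum to 3 (valence 4) → 1 H
  atom 16: Cl (halogen, monovalent) → 0 H
  atom 17: C, bond orders sum to 2 (valence 4) → 2 H
  atom 18: O, bond orders sum to 1 (valence 2) → 1 H
Totals → C:10, H:18, Cl:1, N:3, O:4.
In Hill order: C10H18ClN3O4.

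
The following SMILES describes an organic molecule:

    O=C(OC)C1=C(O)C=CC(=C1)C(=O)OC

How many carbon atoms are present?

Count every carbon token in the SMILES (each C, including those in ring-closure positions and inside branches).
Carbon count: 10.

10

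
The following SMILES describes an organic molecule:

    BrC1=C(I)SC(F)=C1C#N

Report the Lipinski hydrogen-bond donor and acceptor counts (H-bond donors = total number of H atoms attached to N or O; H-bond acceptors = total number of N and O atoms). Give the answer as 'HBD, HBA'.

0, 1

Donors: find every N or O and count the H atoms it carries.
  atom 10 (N): bond orders sum to 3 → 0 H
Lipinski HBD = 0.
Acceptors: N atoms = 1, O atoms = 0 → HBA = 1.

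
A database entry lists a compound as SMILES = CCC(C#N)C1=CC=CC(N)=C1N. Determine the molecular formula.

Walk through each heavy atom and fill implicit hydrogens from standard valence (C 4, N 3, O 2, S 2, halogen 1):
  atom 1: C, bond orders sum to 1 (valence 4) → 3 H
  atom 2: C, bond orders sum to 2 (valence 4) → 2 H
  atom 3: C, bond orders sum to 3 (valence 4) → 1 H
  atom 4: C, bond orders sum to 4 (valence 4) → 0 H
  atom 5: N, bond orders sum to 3 (valence 3) → 0 H
  atom 6: C, bond orders sum to 4 (valence 4) → 0 H
  atom 7: C, bond orders sum to 3 (valence 4) → 1 H
  atom 8: C, bond orders sum to 3 (valence 4) → 1 H
  atom 9: C, bond orders sum to 3 (valence 4) → 1 H
  atom 10: C, bond orders sum to 4 (valence 4) → 0 H
  atom 11: N, bond orders sum to 1 (valence 3) → 2 H
  atom 12: C, bond orders sum to 4 (valence 4) → 0 H
  atom 13: N, bond orders sum to 1 (valence 3) → 2 H
Totals → C:10, H:13, N:3.

C10H13N3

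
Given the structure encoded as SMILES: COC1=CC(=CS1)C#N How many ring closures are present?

1

In SMILES, each pair of matching ring-closure digits denotes one ring-closing bond; the number of such bonds equals the number of independent rings.
Ring-closure bonds here: 1.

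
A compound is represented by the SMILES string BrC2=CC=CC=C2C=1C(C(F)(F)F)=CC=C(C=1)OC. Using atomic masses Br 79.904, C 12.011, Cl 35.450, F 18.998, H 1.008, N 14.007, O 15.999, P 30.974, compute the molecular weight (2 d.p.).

First, the molecular formula is C14H10BrF3O (counting implicit H from valence).
  Br: 1 × 79.904 = 79.904
  C: 14 × 12.011 = 168.154
  F: 3 × 18.998 = 56.994
  H: 10 × 1.008 = 10.080
  O: 1 × 15.999 = 15.999
Sum: 1×79.904 + 14×12.011 + 3×18.998 + 10×1.008 + 1×15.999 = 331.131 → 331.13 g/mol.

331.13 g/mol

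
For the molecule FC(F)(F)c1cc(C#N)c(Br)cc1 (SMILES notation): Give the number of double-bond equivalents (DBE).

Molecular formula: C8H3BrF3N.
DoU = (2C + 2 + N − H − X) / 2, where X is the halogen count and O/S are ignored.
    = (2·8 + 2 + 1 − 3 − 4) / 2 = 12 / 2 = 6.

6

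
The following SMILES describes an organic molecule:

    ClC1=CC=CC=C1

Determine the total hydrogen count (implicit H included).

5

Walk through each heavy atom and fill implicit hydrogens from standard valence (C 4, N 3, O 2, S 2, halogen 1):
  atom 1: Cl (halogen, monovalent) → 0 H
  atom 2: C, bond orders sum to 4 (valence 4) → 0 H
  atom 3: C, bond orders sum to 3 (valence 4) → 1 H
  atom 4: C, bond orders sum to 3 (valence 4) → 1 H
  atom 5: C, bond orders sum to 3 (valence 4) → 1 H
  atom 6: C, bond orders sum to 3 (valence 4) → 1 H
  atom 7: C, bond orders sum to 3 (valence 4) → 1 H
Total hydrogens: 5.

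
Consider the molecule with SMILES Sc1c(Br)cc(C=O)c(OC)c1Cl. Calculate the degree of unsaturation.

Molecular formula: C8H6BrClO2S.
DoU = (2C + 2 + N − H − X) / 2, where X is the halogen count and O/S are ignored.
    = (2·8 + 2 + 0 − 6 − 2) / 2 = 10 / 2 = 5.

5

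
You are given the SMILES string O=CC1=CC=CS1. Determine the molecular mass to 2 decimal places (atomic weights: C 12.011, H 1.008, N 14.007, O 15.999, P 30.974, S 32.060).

First, the molecular formula is C5H4OS (counting implicit H from valence).
  C: 5 × 12.011 = 60.055
  H: 4 × 1.008 = 4.032
  O: 1 × 15.999 = 15.999
  S: 1 × 32.060 = 32.060
Sum: 5×12.011 + 4×1.008 + 1×15.999 + 1×32.060 = 112.146 → 112.15 g/mol.

112.15 g/mol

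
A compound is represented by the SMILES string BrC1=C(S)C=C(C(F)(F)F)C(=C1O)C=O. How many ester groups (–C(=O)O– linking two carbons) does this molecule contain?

Scan the SMILES for the ester motif — none present.
Groups that are present: 1 aldehyde, 1 hydroxyl, 1 thiol.

0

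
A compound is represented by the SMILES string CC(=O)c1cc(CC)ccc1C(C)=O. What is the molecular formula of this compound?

C12H14O2

Walk through each heavy atom and fill implicit hydrogens from standard valence (C 4, N 3, O 2, S 2, halogen 1); for lowercase aromatic atoms, an aromatic c carries 1 H when it has two neighbours and 0 H with three, and aromatic n carries 0 H:
  atom 1: C, bond orders sum to 1 (valence 4) → 3 H
  atom 2: C, bond orders sum to 4 (valence 4) → 0 H
  atom 3: O, bond orders sum to 2 (valence 2) → 0 H
  atom 4: aromatic c, 3 neighbours → 0 H
  atom 5: aromatic c, 2 neighbours → 1 H
  atom 6: aromatic c, 3 neighbours → 0 H
  atom 7: C, bond orders sum to 2 (valence 4) → 2 H
  atom 8: C, bond orders sum to 1 (valence 4) → 3 H
  atom 9: aromatic c, 2 neighbours → 1 H
  atom 10: aromatic c, 2 neighbours → 1 H
  atom 11: aromatic c, 3 neighbours → 0 H
  atom 12: C, bond orders sum to 4 (valence 4) → 0 H
  atom 13: C, bond orders sum to 1 (valence 4) → 3 H
  atom 14: O, bond orders sum to 2 (valence 2) → 0 H
Totals → C:12, H:14, O:2.
In Hill order: C12H14O2.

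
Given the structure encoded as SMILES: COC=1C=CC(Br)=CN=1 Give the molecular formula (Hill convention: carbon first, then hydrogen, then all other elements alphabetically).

C6H6BrNO

Walk through each heavy atom and fill implicit hydrogens from standard valence (C 4, N 3, O 2, S 2, halogen 1):
  atom 1: C, bond orders sum to 1 (valence 4) → 3 H
  atom 2: O, bond orders sum to 2 (valence 2) → 0 H
  atom 3: C, bond orders sum to 4 (valence 4) → 0 H
  atom 4: C, bond orders sum to 3 (valence 4) → 1 H
  atom 5: C, bond orders sum to 3 (valence 4) → 1 H
  atom 6: C, bond orders sum to 4 (valence 4) → 0 H
  atom 7: Br (halogen, monovalent) → 0 H
  atom 8: C, bond orders sum to 3 (valence 4) → 1 H
  atom 9: N, bond orders sum to 3 (valence 3) → 0 H
Totals → C:6, H:6, Br:1, N:1, O:1.
In Hill order: C6H6BrNO.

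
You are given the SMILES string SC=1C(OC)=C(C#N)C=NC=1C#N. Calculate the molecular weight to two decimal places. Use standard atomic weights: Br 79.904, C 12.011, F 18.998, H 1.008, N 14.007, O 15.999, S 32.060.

First, the molecular formula is C8H5N3OS (counting implicit H from valence).
  C: 8 × 12.011 = 96.088
  H: 5 × 1.008 = 5.040
  N: 3 × 14.007 = 42.021
  O: 1 × 15.999 = 15.999
  S: 1 × 32.060 = 32.060
Sum: 8×12.011 + 5×1.008 + 3×14.007 + 1×15.999 + 1×32.060 = 191.208 → 191.21 g/mol.

191.21 g/mol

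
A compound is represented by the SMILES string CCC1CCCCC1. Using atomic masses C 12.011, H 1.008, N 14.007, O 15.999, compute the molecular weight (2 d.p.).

112.22 g/mol

First, the molecular formula is C8H16 (counting implicit H from valence).
  C: 8 × 12.011 = 96.088
  H: 16 × 1.008 = 16.128
Sum: 8×12.011 + 16×1.008 = 112.216 → 112.22 g/mol.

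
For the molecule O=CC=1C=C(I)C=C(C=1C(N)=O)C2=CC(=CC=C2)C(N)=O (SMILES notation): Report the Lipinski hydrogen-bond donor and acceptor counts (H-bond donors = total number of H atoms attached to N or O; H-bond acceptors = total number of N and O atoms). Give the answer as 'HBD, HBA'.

4, 5

Donors: find every N or O and count the H atoms it carries.
  atom 1 (O): bond orders sum to 2 → 0 H
  atom 11 (N): bond orders sum to 1 → 2 H
  atom 12 (O): bond orders sum to 2 → 0 H
  atom 20 (N): bond orders sum to 1 → 2 H
  atom 21 (O): bond orders sum to 2 → 0 H
Lipinski HBD = 4.
Acceptors: N atoms = 2, O atoms = 3 → HBA = 5.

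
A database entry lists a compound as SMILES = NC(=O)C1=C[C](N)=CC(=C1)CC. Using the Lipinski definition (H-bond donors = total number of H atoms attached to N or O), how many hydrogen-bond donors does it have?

Donors: find every N or O and count the H atoms it carries.
  atom 1 (N): bond orders sum to 1 → 2 H
  atom 3 (O): bond orders sum to 2 → 0 H
  atom 7 (N): bond orders sum to 1 → 2 H
Lipinski HBD = 4.

4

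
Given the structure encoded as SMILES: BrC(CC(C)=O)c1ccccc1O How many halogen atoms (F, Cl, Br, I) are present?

Halogen atoms appear at heavy-atom position 1 (1×Br).
Other groups present: 1 hydroxyl, 1 ketone.
Halogen count: 1.

1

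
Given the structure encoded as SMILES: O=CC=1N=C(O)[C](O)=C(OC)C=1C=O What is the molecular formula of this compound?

C8H7NO5

Walk through each heavy atom and fill implicit hydrogens from standard valence (C 4, N 3, O 2, S 2, halogen 1):
  atom 1: O, bond orders sum to 2 (valence 2) → 0 H
  atom 2: C, bond orders sum to 3 (valence 4) → 1 H
  atom 3: C, bond orders sum to 4 (valence 4) → 0 H
  atom 4: N, bond orders sum to 3 (valence 3) → 0 H
  atom 5: C, bond orders sum to 4 (valence 4) → 0 H
  atom 6: O, bond orders sum to 1 (valence 2) → 1 H
  atom 7: C with explicit H count 0
  atom 8: O, bond orders sum to 1 (valence 2) → 1 H
  atom 9: C, bond orders sum to 4 (valence 4) → 0 H
  atom 10: O, bond orders sum to 2 (valence 2) → 0 H
  atom 11: C, bond orders sum to 1 (valence 4) → 3 H
  atom 12: C, bond orders sum to 4 (valence 4) → 0 H
  atom 13: C, bond orders sum to 3 (valence 4) → 1 H
  atom 14: O, bond orders sum to 2 (valence 2) → 0 H
Totals → C:8, H:7, N:1, O:5.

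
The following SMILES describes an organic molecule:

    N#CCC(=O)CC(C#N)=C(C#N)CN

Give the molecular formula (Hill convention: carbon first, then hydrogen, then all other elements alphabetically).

C9H8N4O

Walk through each heavy atom and fill implicit hydrogens from standard valence (C 4, N 3, O 2, S 2, halogen 1):
  atom 1: N, bond orders sum to 3 (valence 3) → 0 H
  atom 2: C, bond orders sum to 4 (valence 4) → 0 H
  atom 3: C, bond orders sum to 2 (valence 4) → 2 H
  atom 4: C, bond orders sum to 4 (valence 4) → 0 H
  atom 5: O, bond orders sum to 2 (valence 2) → 0 H
  atom 6: C, bond orders sum to 2 (valence 4) → 2 H
  atom 7: C, bond orders sum to 4 (valence 4) → 0 H
  atom 8: C, bond orders sum to 4 (valence 4) → 0 H
  atom 9: N, bond orders sum to 3 (valence 3) → 0 H
  atom 10: C, bond orders sum to 4 (valence 4) → 0 H
  atom 11: C, bond orders sum to 4 (valence 4) → 0 H
  atom 12: N, bond orders sum to 3 (valence 3) → 0 H
  atom 13: C, bond orders sum to 2 (valence 4) → 2 H
  atom 14: N, bond orders sum to 1 (valence 3) → 2 H
Totals → C:9, H:8, N:4, O:1.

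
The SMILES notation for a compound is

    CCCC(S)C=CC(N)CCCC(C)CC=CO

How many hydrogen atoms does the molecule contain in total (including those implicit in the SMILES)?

Walk through each heavy atom and fill implicit hydrogens from standard valence (C 4, N 3, O 2, S 2, halogen 1):
  atom 1: C, bond orders sum to 1 (valence 4) → 3 H
  atom 2: C, bond orders sum to 2 (valence 4) → 2 H
  atom 3: C, bond orders sum to 2 (valence 4) → 2 H
  atom 4: C, bond orders sum to 3 (valence 4) → 1 H
  atom 5: S, bond orders sum to 1 (valence 2) → 1 H
  atom 6: C, bond orders sum to 3 (valence 4) → 1 H
  atom 7: C, bond orders sum to 3 (valence 4) → 1 H
  atom 8: C, bond orders sum to 3 (valence 4) → 1 H
  atom 9: N, bond orders sum to 1 (valence 3) → 2 H
  atom 10: C, bond orders sum to 2 (valence 4) → 2 H
  atom 11: C, bond orders sum to 2 (valence 4) → 2 H
  atom 12: C, bond orders sum to 2 (valence 4) → 2 H
  atom 13: C, bond orders sum to 3 (valence 4) → 1 H
  atom 14: C, bond orders sum to 1 (valence 4) → 3 H
  atom 15: C, bond orders sum to 2 (valence 4) → 2 H
  atom 16: C, bond orders sum to 3 (valence 4) → 1 H
  atom 17: C, bond orders sum to 3 (valence 4) → 1 H
  atom 18: O, bond orders sum to 1 (valence 2) → 1 H
Total hydrogens: 29.

29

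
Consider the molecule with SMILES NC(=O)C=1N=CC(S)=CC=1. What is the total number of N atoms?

Scan the SMILES for N atoms (remember two-letter symbols like Cl and Br are single atoms).
Nitrogen count: 2.

2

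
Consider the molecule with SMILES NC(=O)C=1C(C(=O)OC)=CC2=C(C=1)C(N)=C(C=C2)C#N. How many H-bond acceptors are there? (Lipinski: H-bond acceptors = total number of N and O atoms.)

6

N atoms: 3; O atoms: 3.
Lipinski HBA = 3 + 3 = 6.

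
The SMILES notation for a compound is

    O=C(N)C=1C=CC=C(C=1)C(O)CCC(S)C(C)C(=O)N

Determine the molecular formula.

Walk through each heavy atom and fill implicit hydrogens from standard valence (C 4, N 3, O 2, S 2, halogen 1):
  atom 1: O, bond orders sum to 2 (valence 2) → 0 H
  atom 2: C, bond orders sum to 4 (valence 4) → 0 H
  atom 3: N, bond orders sum to 1 (valence 3) → 2 H
  atom 4: C, bond orders sum to 4 (valence 4) → 0 H
  atom 5: C, bond orders sum to 3 (valence 4) → 1 H
  atom 6: C, bond orders sum to 3 (valence 4) → 1 H
  atom 7: C, bond orders sum to 3 (valence 4) → 1 H
  atom 8: C, bond orders sum to 4 (valence 4) → 0 H
  atom 9: C, bond orders sum to 3 (valence 4) → 1 H
  atom 10: C, bond orders sum to 3 (valence 4) → 1 H
  atom 11: O, bond orders sum to 1 (valence 2) → 1 H
  atom 12: C, bond orders sum to 2 (valence 4) → 2 H
  atom 13: C, bond orders sum to 2 (valence 4) → 2 H
  atom 14: C, bond orders sum to 3 (valence 4) → 1 H
  atom 15: S, bond orders sum to 1 (valence 2) → 1 H
  atom 16: C, bond orders sum to 3 (valence 4) → 1 H
  atom 17: C, bond orders sum to 1 (valence 4) → 3 H
  atom 18: C, bond orders sum to 4 (valence 4) → 0 H
  atom 19: O, bond orders sum to 2 (valence 2) → 0 H
  atom 20: N, bond orders sum to 1 (valence 3) → 2 H
Totals → C:14, H:20, N:2, O:3, S:1.
In Hill order: C14H20N2O3S.

C14H20N2O3S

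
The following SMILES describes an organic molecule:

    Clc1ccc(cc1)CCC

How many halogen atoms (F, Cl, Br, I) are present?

Halogen atoms appear at heavy-atom position 1 (1×Cl).
Halogen count: 1.

1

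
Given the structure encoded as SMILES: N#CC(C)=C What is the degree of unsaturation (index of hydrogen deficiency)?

Molecular formula: C4H5N.
DoU = (2C + 2 + N − H − X) / 2, where X is the halogen count and O/S are ignored.
    = (2·4 + 2 + 1 − 5 − 0) / 2 = 6 / 2 = 3.

3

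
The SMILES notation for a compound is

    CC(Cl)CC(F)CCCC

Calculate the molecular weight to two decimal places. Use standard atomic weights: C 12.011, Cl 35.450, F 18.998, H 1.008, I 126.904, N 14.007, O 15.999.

166.66 g/mol

First, the molecular formula is C8H16ClF (counting implicit H from valence).
  C: 8 × 12.011 = 96.088
  Cl: 1 × 35.450 = 35.450
  F: 1 × 18.998 = 18.998
  H: 16 × 1.008 = 16.128
Sum: 8×12.011 + 1×35.450 + 1×18.998 + 16×1.008 = 166.664 → 166.66 g/mol.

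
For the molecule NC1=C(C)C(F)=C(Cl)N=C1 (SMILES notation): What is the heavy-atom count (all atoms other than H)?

10

Every atom symbol written in the SMILES (organic subset) is one heavy atom; implicit H are not written.
Heavy atoms by element → C:6, Cl:1, F:1, N:2.
Total: 10.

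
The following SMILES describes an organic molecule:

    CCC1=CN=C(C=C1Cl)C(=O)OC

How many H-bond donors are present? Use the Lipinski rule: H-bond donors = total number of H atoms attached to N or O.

Donors: find every N or O and count the H atoms it carries.
  atom 5 (N): bond orders sum to 3 → 0 H
  atom 11 (O): bond orders sum to 2 → 0 H
  atom 12 (O): bond orders sum to 2 → 0 H
Lipinski HBD = 0.

0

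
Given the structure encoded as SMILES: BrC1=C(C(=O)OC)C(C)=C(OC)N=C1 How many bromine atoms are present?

Scan the SMILES for Br atoms (remember two-letter symbols like Cl and Br are single atoms).
Bromine count: 1.

1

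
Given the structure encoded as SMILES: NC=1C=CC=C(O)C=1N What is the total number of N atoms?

2

Scan the SMILES for N atoms (remember two-letter symbols like Cl and Br are single atoms).
Nitrogen count: 2.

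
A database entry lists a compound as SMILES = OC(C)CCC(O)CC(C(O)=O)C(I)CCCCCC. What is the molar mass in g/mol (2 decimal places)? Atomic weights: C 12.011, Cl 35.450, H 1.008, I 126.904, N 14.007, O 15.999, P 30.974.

400.30 g/mol

First, the molecular formula is C15H29IO4 (counting implicit H from valence).
  C: 15 × 12.011 = 180.165
  H: 29 × 1.008 = 29.232
  I: 1 × 126.904 = 126.904
  O: 4 × 15.999 = 63.996
Sum: 15×12.011 + 29×1.008 + 1×126.904 + 4×15.999 = 400.297 → 400.30 g/mol.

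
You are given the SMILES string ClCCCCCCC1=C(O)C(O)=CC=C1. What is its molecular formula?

C12H17ClO2

Walk through each heavy atom and fill implicit hydrogens from standard valence (C 4, N 3, O 2, S 2, halogen 1):
  atom 1: Cl (halogen, monovalent) → 0 H
  atom 2: C, bond orders sum to 2 (valence 4) → 2 H
  atom 3: C, bond orders sum to 2 (valence 4) → 2 H
  atom 4: C, bond orders sum to 2 (valence 4) → 2 H
  atom 5: C, bond orders sum to 2 (valence 4) → 2 H
  atom 6: C, bond orders sum to 2 (valence 4) → 2 H
  atom 7: C, bond orders sum to 2 (valence 4) → 2 H
  atom 8: C, bond orders sum to 4 (valence 4) → 0 H
  atom 9: C, bond orders sum to 4 (valence 4) → 0 H
  atom 10: O, bond orders sum to 1 (valence 2) → 1 H
  atom 11: C, bond orders sum to 4 (valence 4) → 0 H
  atom 12: O, bond orders sum to 1 (valence 2) → 1 H
  atom 13: C, bond orders sum to 3 (valence 4) → 1 H
  atom 14: C, bond orders sum to 3 (valence 4) → 1 H
  atom 15: C, bond orders sum to 3 (valence 4) → 1 H
Totals → C:12, H:17, Cl:1, O:2.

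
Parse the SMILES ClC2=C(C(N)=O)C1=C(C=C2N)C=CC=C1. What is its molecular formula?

C11H9ClN2O

Walk through each heavy atom and fill implicit hydrogens from standard valence (C 4, N 3, O 2, S 2, halogen 1):
  atom 1: Cl (halogen, monovalent) → 0 H
  atom 2: C, bond orders sum to 4 (valence 4) → 0 H
  atom 3: C, bond orders sum to 4 (valence 4) → 0 H
  atom 4: C, bond orders sum to 4 (valence 4) → 0 H
  atom 5: N, bond orders sum to 1 (valence 3) → 2 H
  atom 6: O, bond orders sum to 2 (valence 2) → 0 H
  atom 7: C, bond orders sum to 4 (valence 4) → 0 H
  atom 8: C, bond orders sum to 4 (valence 4) → 0 H
  atom 9: C, bond orders sum to 3 (valence 4) → 1 H
  atom 10: C, bond orders sum to 4 (valence 4) → 0 H
  atom 11: N, bond orders sum to 1 (valence 3) → 2 H
  atom 12: C, bond orders sum to 3 (valence 4) → 1 H
  atom 13: C, bond orders sum to 3 (valence 4) → 1 H
  atom 14: C, bond orders sum to 3 (valence 4) → 1 H
  atom 15: C, bond orders sum to 3 (valence 4) → 1 H
Totals → C:11, H:9, Cl:1, N:2, O:1.
In Hill order: C11H9ClN2O.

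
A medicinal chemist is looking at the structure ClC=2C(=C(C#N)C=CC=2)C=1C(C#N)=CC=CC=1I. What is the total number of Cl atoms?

Scan the SMILES for Cl atoms (remember two-letter symbols like Cl and Br are single atoms).
Chlorine count: 1.

1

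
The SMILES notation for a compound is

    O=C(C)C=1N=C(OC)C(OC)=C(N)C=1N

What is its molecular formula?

C9H13N3O3

Walk through each heavy atom and fill implicit hydrogens from standard valence (C 4, N 3, O 2, S 2, halogen 1):
  atom 1: O, bond orders sum to 2 (valence 2) → 0 H
  atom 2: C, bond orders sum to 4 (valence 4) → 0 H
  atom 3: C, bond orders sum to 1 (valence 4) → 3 H
  atom 4: C, bond orders sum to 4 (valence 4) → 0 H
  atom 5: N, bond orders sum to 3 (valence 3) → 0 H
  atom 6: C, bond orders sum to 4 (valence 4) → 0 H
  atom 7: O, bond orders sum to 2 (valence 2) → 0 H
  atom 8: C, bond orders sum to 1 (valence 4) → 3 H
  atom 9: C, bond orders sum to 4 (valence 4) → 0 H
  atom 10: O, bond orders sum to 2 (valence 2) → 0 H
  atom 11: C, bond orders sum to 1 (valence 4) → 3 H
  atom 12: C, bond orders sum to 4 (valence 4) → 0 H
  atom 13: N, bond orders sum to 1 (valence 3) → 2 H
  atom 14: C, bond orders sum to 4 (valence 4) → 0 H
  atom 15: N, bond orders sum to 1 (valence 3) → 2 H
Totals → C:9, H:13, N:3, O:3.
In Hill order: C9H13N3O3.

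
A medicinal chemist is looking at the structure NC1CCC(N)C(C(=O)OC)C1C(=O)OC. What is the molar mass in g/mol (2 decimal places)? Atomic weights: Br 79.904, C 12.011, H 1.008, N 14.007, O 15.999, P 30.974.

First, the molecular formula is C10H18N2O4 (counting implicit H from valence).
  C: 10 × 12.011 = 120.110
  H: 18 × 1.008 = 18.144
  N: 2 × 14.007 = 28.014
  O: 4 × 15.999 = 63.996
Sum: 10×12.011 + 18×1.008 + 2×14.007 + 4×15.999 = 230.264 → 230.26 g/mol.

230.26 g/mol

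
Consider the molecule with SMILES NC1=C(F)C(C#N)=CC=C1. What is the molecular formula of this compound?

C7H5FN2

Walk through each heavy atom and fill implicit hydrogens from standard valence (C 4, N 3, O 2, S 2, halogen 1):
  atom 1: N, bond orders sum to 1 (valence 3) → 2 H
  atom 2: C, bond orders sum to 4 (valence 4) → 0 H
  atom 3: C, bond orders sum to 4 (valence 4) → 0 H
  atom 4: F (halogen, monovalent) → 0 H
  atom 5: C, bond orders sum to 4 (valence 4) → 0 H
  atom 6: C, bond orders sum to 4 (valence 4) → 0 H
  atom 7: N, bond orders sum to 3 (valence 3) → 0 H
  atom 8: C, bond orders sum to 3 (valence 4) → 1 H
  atom 9: C, bond orders sum to 3 (valence 4) → 1 H
  atom 10: C, bond orders sum to 3 (valence 4) → 1 H
Totals → C:7, H:5, F:1, N:2.
In Hill order: C7H5FN2.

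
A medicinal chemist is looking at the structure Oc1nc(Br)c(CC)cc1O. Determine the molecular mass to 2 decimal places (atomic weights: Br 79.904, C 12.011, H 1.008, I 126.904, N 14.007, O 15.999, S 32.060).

First, the molecular formula is C7H8BrNO2 (counting implicit H from valence).
  Br: 1 × 79.904 = 79.904
  C: 7 × 12.011 = 84.077
  H: 8 × 1.008 = 8.064
  N: 1 × 14.007 = 14.007
  O: 2 × 15.999 = 31.998
Sum: 1×79.904 + 7×12.011 + 8×1.008 + 1×14.007 + 2×15.999 = 218.050 → 218.05 g/mol.

218.05 g/mol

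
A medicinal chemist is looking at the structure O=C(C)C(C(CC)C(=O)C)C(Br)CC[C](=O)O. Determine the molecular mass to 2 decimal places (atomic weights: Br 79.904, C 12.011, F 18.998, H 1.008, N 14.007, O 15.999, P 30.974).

First, the molecular formula is C12H19BrO4 (counting implicit H from valence).
  Br: 1 × 79.904 = 79.904
  C: 12 × 12.011 = 144.132
  H: 19 × 1.008 = 19.152
  O: 4 × 15.999 = 63.996
Sum: 1×79.904 + 12×12.011 + 19×1.008 + 4×15.999 = 307.184 → 307.18 g/mol.

307.18 g/mol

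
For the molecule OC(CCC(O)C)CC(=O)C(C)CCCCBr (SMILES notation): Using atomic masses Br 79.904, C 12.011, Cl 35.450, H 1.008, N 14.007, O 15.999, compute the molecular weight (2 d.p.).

309.24 g/mol

First, the molecular formula is C13H25BrO3 (counting implicit H from valence).
  Br: 1 × 79.904 = 79.904
  C: 13 × 12.011 = 156.143
  H: 25 × 1.008 = 25.200
  O: 3 × 15.999 = 47.997
Sum: 1×79.904 + 13×12.011 + 25×1.008 + 3×15.999 = 309.244 → 309.24 g/mol.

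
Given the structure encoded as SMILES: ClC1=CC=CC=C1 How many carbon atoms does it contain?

Count every carbon token in the SMILES (each C, including those in ring-closure positions and inside branches).
Carbon count: 6.

6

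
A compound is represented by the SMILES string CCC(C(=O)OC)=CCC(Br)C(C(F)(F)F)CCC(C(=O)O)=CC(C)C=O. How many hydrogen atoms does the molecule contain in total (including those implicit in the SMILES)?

Walk through each heavy atom and fill implicit hydrogens from standard valence (C 4, N 3, O 2, S 2, halogen 1):
  atom 1: C, bond orders sum to 1 (valence 4) → 3 H
  atom 2: C, bond orders sum to 2 (valence 4) → 2 H
  atom 3: C, bond orders sum to 4 (valence 4) → 0 H
  atom 4: C, bond orders sum to 4 (valence 4) → 0 H
  atom 5: O, bond orders sum to 2 (valence 2) → 0 H
  atom 6: O, bond orders sum to 2 (valence 2) → 0 H
  atom 7: C, bond orders sum to 1 (valence 4) → 3 H
  atom 8: C, bond orders sum to 3 (valence 4) → 1 H
  atom 9: C, bond orders sum to 2 (valence 4) → 2 H
  atom 10: C, bond orders sum to 3 (valence 4) → 1 H
  atom 11: Br (halogen, monovalent) → 0 H
  atom 12: C, bond orders sum to 3 (valence 4) → 1 H
  atom 13: C, bond orders sum to 4 (valence 4) → 0 H
  atom 14: F (halogen, monovalent) → 0 H
  atom 15: F (halogen, monovalent) → 0 H
  atom 16: F (halogen, monovalent) → 0 H
  atom 17: C, bond orders sum to 2 (valence 4) → 2 H
  atom 18: C, bond orders sum to 2 (valence 4) → 2 H
  atom 19: C, bond orders sum to 4 (valence 4) → 0 H
  atom 20: C, bond orders sum to 4 (valence 4) → 0 H
  atom 21: O, bond orders sum to 2 (valence 2) → 0 H
  atom 22: O, bond orders sum to 1 (valence 2) → 1 H
  atom 23: C, bond orders sum to 3 (valence 4) → 1 H
  atom 24: C, bond orders sum to 3 (valence 4) → 1 H
  atom 25: C, bond orders sum to 1 (valence 4) → 3 H
  atom 26: C, bond orders sum to 3 (valence 4) → 1 H
  atom 27: O, bond orders sum to 2 (valence 2) → 0 H
Total hydrogens: 24.

24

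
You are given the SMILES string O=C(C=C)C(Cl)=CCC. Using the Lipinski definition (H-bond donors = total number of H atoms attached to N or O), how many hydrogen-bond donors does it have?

0

Donors: find every N or O and count the H atoms it carries.
  atom 1 (O): bond orders sum to 2 → 0 H
Lipinski HBD = 0.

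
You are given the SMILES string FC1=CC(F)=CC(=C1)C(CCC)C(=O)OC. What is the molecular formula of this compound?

Walk through each heavy atom and fill implicit hydrogens from standard valence (C 4, N 3, O 2, S 2, halogen 1):
  atom 1: F (halogen, monovalent) → 0 H
  atom 2: C, bond orders sum to 4 (valence 4) → 0 H
  atom 3: C, bond orders sum to 3 (valence 4) → 1 H
  atom 4: C, bond orders sum to 4 (valence 4) → 0 H
  atom 5: F (halogen, monovalent) → 0 H
  atom 6: C, bond orders sum to 3 (valence 4) → 1 H
  atom 7: C, bond orders sum to 4 (valence 4) → 0 H
  atom 8: C, bond orders sum to 3 (valence 4) → 1 H
  atom 9: C, bond orders sum to 3 (valence 4) → 1 H
  atom 10: C, bond orders sum to 2 (valence 4) → 2 H
  atom 11: C, bond orders sum to 2 (valence 4) → 2 H
  atom 12: C, bond orders sum to 1 (valence 4) → 3 H
  atom 13: C, bond orders sum to 4 (valence 4) → 0 H
  atom 14: O, bond orders sum to 2 (valence 2) → 0 H
  atom 15: O, bond orders sum to 2 (valence 2) → 0 H
  atom 16: C, bond orders sum to 1 (valence 4) → 3 H
Totals → C:12, H:14, F:2, O:2.

C12H14F2O2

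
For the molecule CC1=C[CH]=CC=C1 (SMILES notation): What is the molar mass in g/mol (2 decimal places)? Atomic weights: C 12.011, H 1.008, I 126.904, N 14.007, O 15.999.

First, the molecular formula is C7H8 (counting implicit H from valence).
  C: 7 × 12.011 = 84.077
  H: 8 × 1.008 = 8.064
Sum: 7×12.011 + 8×1.008 = 92.141 → 92.14 g/mol.

92.14 g/mol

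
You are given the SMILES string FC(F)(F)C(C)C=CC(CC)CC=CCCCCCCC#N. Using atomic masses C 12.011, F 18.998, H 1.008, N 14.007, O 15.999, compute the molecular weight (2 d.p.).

315.42 g/mol

First, the molecular formula is C18H28F3N (counting implicit H from valence).
  C: 18 × 12.011 = 216.198
  F: 3 × 18.998 = 56.994
  H: 28 × 1.008 = 28.224
  N: 1 × 14.007 = 14.007
Sum: 18×12.011 + 3×18.998 + 28×1.008 + 1×14.007 = 315.423 → 315.42 g/mol.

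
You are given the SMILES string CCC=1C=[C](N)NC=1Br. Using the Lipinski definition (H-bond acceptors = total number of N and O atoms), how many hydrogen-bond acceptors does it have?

N atoms: 2; O atoms: 0.
Lipinski HBA = 2 + 0 = 2.

2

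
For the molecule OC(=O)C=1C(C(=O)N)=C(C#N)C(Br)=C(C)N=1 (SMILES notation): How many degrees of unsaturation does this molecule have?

Degree of unsaturation = (number of rings) + (number of π bonds).
Ring closures in the SMILES: 1.
π bonds: 5 double bonds (each 1 DoU), 1 triple bond (each 2 DoU) → 7 DoU from unsaturation.
Total DoU = 1 + 7 = 8.

8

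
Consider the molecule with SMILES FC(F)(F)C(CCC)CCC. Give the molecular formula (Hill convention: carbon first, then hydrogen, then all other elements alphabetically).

C8H15F3

Walk through each heavy atom and fill implicit hydrogens from standard valence (C 4, N 3, O 2, S 2, halogen 1):
  atom 1: F (halogen, monovalent) → 0 H
  atom 2: C, bond orders sum to 4 (valence 4) → 0 H
  atom 3: F (halogen, monovalent) → 0 H
  atom 4: F (halogen, monovalent) → 0 H
  atom 5: C, bond orders sum to 3 (valence 4) → 1 H
  atom 6: C, bond orders sum to 2 (valence 4) → 2 H
  atom 7: C, bond orders sum to 2 (valence 4) → 2 H
  atom 8: C, bond orders sum to 1 (valence 4) → 3 H
  atom 9: C, bond orders sum to 2 (valence 4) → 2 H
  atom 10: C, bond orders sum to 2 (valence 4) → 2 H
  atom 11: C, bond orders sum to 1 (valence 4) → 3 H
Totals → C:8, H:15, F:3.
In Hill order: C8H15F3.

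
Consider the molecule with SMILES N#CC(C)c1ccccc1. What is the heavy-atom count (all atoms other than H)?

10

Every atom symbol written in the SMILES (organic subset) is one heavy atom; implicit H are not written.
Heavy atoms by element → C:9, N:1.
Total: 10.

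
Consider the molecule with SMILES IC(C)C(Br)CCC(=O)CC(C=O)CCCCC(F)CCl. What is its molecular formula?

C15H24BrClFIO2

Walk through each heavy atom and fill implicit hydrogens from standard valence (C 4, N 3, O 2, S 2, halogen 1):
  atom 1: I (halogen, monovalent) → 0 H
  atom 2: C, bond orders sum to 3 (valence 4) → 1 H
  atom 3: C, bond orders sum to 1 (valence 4) → 3 H
  atom 4: C, bond orders sum to 3 (valence 4) → 1 H
  atom 5: Br (halogen, monovalent) → 0 H
  atom 6: C, bond orders sum to 2 (valence 4) → 2 H
  atom 7: C, bond orders sum to 2 (valence 4) → 2 H
  atom 8: C, bond orders sum to 4 (valence 4) → 0 H
  atom 9: O, bond orders sum to 2 (valence 2) → 0 H
  atom 10: C, bond orders sum to 2 (valence 4) → 2 H
  atom 11: C, bond orders sum to 3 (valence 4) → 1 H
  atom 12: C, bond orders sum to 3 (valence 4) → 1 H
  atom 13: O, bond orders sum to 2 (valence 2) → 0 H
  atom 14: C, bond orders sum to 2 (valence 4) → 2 H
  atom 15: C, bond orders sum to 2 (valence 4) → 2 H
  atom 16: C, bond orders sum to 2 (valence 4) → 2 H
  atom 17: C, bond orders sum to 2 (valence 4) → 2 H
  atom 18: C, bond orders sum to 3 (valence 4) → 1 H
  atom 19: F (halogen, monovalent) → 0 H
  atom 20: C, bond orders sum to 2 (valence 4) → 2 H
  atom 21: Cl (halogen, monovalent) → 0 H
Totals → C:15, H:24, Br:1, Cl:1, F:1, I:1, O:2.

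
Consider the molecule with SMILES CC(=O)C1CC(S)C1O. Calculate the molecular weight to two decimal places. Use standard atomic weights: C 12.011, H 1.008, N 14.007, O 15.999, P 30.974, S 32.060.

First, the molecular formula is C6H10O2S (counting implicit H from valence).
  C: 6 × 12.011 = 72.066
  H: 10 × 1.008 = 10.080
  O: 2 × 15.999 = 31.998
  S: 1 × 32.060 = 32.060
Sum: 6×12.011 + 10×1.008 + 2×15.999 + 1×32.060 = 146.204 → 146.20 g/mol.

146.20 g/mol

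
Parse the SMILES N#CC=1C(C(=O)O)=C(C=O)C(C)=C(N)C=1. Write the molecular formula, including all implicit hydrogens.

Walk through each heavy atom and fill implicit hydrogens from standard valence (C 4, N 3, O 2, S 2, halogen 1):
  atom 1: N, bond orders sum to 3 (valence 3) → 0 H
  atom 2: C, bond orders sum to 4 (valence 4) → 0 H
  atom 3: C, bond orders sum to 4 (valence 4) → 0 H
  atom 4: C, bond orders sum to 4 (valence 4) → 0 H
  atom 5: C, bond orders sum to 4 (valence 4) → 0 H
  atom 6: O, bond orders sum to 2 (valence 2) → 0 H
  atom 7: O, bond orders sum to 1 (valence 2) → 1 H
  atom 8: C, bond orders sum to 4 (valence 4) → 0 H
  atom 9: C, bond orders sum to 3 (valence 4) → 1 H
  atom 10: O, bond orders sum to 2 (valence 2) → 0 H
  atom 11: C, bond orders sum to 4 (valence 4) → 0 H
  atom 12: C, bond orders sum to 1 (valence 4) → 3 H
  atom 13: C, bond orders sum to 4 (valence 4) → 0 H
  atom 14: N, bond orders sum to 1 (valence 3) → 2 H
  atom 15: C, bond orders sum to 3 (valence 4) → 1 H
Totals → C:10, H:8, N:2, O:3.

C10H8N2O3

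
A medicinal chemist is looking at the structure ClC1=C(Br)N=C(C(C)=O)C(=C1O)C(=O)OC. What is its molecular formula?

C9H7BrClNO4

Walk through each heavy atom and fill implicit hydrogens from standard valence (C 4, N 3, O 2, S 2, halogen 1):
  atom 1: Cl (halogen, monovalent) → 0 H
  atom 2: C, bond orders sum to 4 (valence 4) → 0 H
  atom 3: C, bond orders sum to 4 (valence 4) → 0 H
  atom 4: Br (halogen, monovalent) → 0 H
  atom 5: N, bond orders sum to 3 (valence 3) → 0 H
  atom 6: C, bond orders sum to 4 (valence 4) → 0 H
  atom 7: C, bond orders sum to 4 (valence 4) → 0 H
  atom 8: C, bond orders sum to 1 (valence 4) → 3 H
  atom 9: O, bond orders sum to 2 (valence 2) → 0 H
  atom 10: C, bond orders sum to 4 (valence 4) → 0 H
  atom 11: C, bond orders sum to 4 (valence 4) → 0 H
  atom 12: O, bond orders sum to 1 (valence 2) → 1 H
  atom 13: C, bond orders sum to 4 (valence 4) → 0 H
  atom 14: O, bond orders sum to 2 (valence 2) → 0 H
  atom 15: O, bond orders sum to 2 (valence 2) → 0 H
  atom 16: C, bond orders sum to 1 (valence 4) → 3 H
Totals → C:9, H:7, Br:1, Cl:1, N:1, O:4.
In Hill order: C9H7BrClNO4.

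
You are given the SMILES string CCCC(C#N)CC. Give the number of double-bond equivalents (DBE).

2

Molecular formula: C7H13N.
DoU = (2C + 2 + N − H − X) / 2, where X is the halogen count and O/S are ignored.
    = (2·7 + 2 + 1 − 13 − 0) / 2 = 4 / 2 = 2.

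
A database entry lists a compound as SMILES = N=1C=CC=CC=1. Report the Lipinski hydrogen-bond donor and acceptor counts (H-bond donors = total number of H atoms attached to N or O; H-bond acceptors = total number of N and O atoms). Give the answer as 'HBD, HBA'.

Donors: find every N or O and count the H atoms it carries.
  atom 1 (N): bond orders sum to 3 → 0 H
Lipinski HBD = 0.
Acceptors: N atoms = 1, O atoms = 0 → HBA = 1.

0, 1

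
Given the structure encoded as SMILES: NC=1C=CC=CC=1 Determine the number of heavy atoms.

7

Every atom symbol written in the SMILES (organic subset) is one heavy atom; implicit H are not written.
Heavy atoms by element → C:6, N:1.
Total: 7.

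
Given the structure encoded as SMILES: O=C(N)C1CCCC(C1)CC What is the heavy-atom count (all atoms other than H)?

11

Every atom symbol written in the SMILES (organic subset) is one heavy atom; implicit H are not written.
Heavy atoms by element → C:9, N:1, O:1.
Total: 11.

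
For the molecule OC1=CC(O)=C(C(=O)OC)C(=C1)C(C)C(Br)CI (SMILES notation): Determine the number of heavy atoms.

Every atom symbol written in the SMILES (organic subset) is one heavy atom; implicit H are not written.
Heavy atoms by element → Br:1, C:12, I:1, O:4.
Total: 18.

18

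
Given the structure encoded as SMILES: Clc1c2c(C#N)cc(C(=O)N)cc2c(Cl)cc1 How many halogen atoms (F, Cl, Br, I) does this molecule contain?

2

Halogen atoms appear at heavy-atom positions 1, 15 (2×Cl).
Other groups present: 1 amide, 1 nitrile.
Halogen count: 2.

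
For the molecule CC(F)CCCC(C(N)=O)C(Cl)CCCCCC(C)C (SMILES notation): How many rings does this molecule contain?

In SMILES, each pair of matching ring-closure digits denotes one ring-closing bond; the number of such bonds equals the number of independent rings.
Ring-closure bonds here: 0.

0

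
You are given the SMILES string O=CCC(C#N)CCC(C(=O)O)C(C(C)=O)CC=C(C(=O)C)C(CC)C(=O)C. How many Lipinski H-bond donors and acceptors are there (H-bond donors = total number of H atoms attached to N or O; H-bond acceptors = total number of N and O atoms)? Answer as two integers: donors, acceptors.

1, 7

Donors: find every N or O and count the H atoms it carries.
  atom 1 (O): bond orders sum to 2 → 0 H
  atom 6 (N): bond orders sum to 3 → 0 H
  atom 11 (O): bond orders sum to 2 → 0 H
  atom 12 (O): bond orders sum to 1 → 1 H
  atom 16 (O): bond orders sum to 2 → 0 H
  atom 21 (O): bond orders sum to 2 → 0 H
  atom 27 (O): bond orders sum to 2 → 0 H
Lipinski HBD = 1.
Acceptors: N atoms = 1, O atoms = 6 → HBA = 7.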